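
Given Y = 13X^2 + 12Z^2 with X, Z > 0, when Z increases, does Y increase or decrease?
Y increases

Taking the partial derivative:
∂Y/∂Z = 24Z

∂Y/∂Z = 24Z > 0 (assuming positive values)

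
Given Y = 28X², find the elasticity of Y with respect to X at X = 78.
Elasticity = 2

Elasticity = (dY/dX) · (X/Y)

dY/dX = 56·X
At X = 78: dY/dX = 4368, Y = 170352

Elasticity = 4368 · (78 / 170352) = 2

Interpretation: for a small percentage change in X, the percentage change in Y is approximately 2.00 times as large.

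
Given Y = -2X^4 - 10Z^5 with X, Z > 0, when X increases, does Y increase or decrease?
Y decreases

Taking the partial derivative:
∂Y/∂X = -8X^3

∂Y/∂X = -8X^3 < 0 (assuming positive values)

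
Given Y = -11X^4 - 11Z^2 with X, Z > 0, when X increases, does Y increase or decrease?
Y decreases

Taking the partial derivative:
∂Y/∂X = -44X^3

∂Y/∂X = -44X^3 < 0 (assuming positive values)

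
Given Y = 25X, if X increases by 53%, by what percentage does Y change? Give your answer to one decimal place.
53.0%

For Y = 25X:
If X → X(1 + 0.53)
Then Y → Y · (1 + 0.53)^1
     = Y · 1.5300

Percentage change = ((1 + 0.53)^1 − 1) × 100% = 53.0%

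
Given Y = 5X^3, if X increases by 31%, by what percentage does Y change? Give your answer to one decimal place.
124.8%

For Y = 5X^3:
If X → X(1 + 0.31)
Then Y → Y · (1 + 0.31)^3
     ≈ Y · 2.2481

Percentage change = ((1 + 0.31)^3 − 1) × 100% ≈ 124.8%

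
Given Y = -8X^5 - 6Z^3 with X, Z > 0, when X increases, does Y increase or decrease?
Y decreases

Taking the partial derivative:
∂Y/∂X = -40X^4

∂Y/∂X = -40X^4 < 0 (assuming positive values)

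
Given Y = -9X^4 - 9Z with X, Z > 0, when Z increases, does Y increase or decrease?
Y decreases

Taking the partial derivative:
∂Y/∂Z = -9

∂Y/∂Z = -9 < 0 (assuming positive values)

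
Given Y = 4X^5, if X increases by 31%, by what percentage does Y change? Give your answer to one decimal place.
285.8%

For Y = 4X^5:
If X → X(1 + 0.31)
Then Y → Y · (1 + 0.31)^5
     ≈ Y · 3.8579

Percentage change = ((1 + 0.31)^5 − 1) × 100% ≈ 285.8%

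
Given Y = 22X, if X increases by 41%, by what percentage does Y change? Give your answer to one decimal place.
41.0%

For Y = 22X:
If X → X(1 + 0.41)
Then Y → Y · (1 + 0.41)^1
     = Y · 1.4100

Percentage change = ((1 + 0.41)^1 − 1) × 100% = 41.0%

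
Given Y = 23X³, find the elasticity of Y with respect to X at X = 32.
Elasticity = 3

Elasticity = (dY/dX) · (X/Y)

dY/dX = 69·X²
At X = 32: dY/dX = 70656, Y = 753664

Elasticity = 70656 · (32 / 753664) = 3

Interpretation: for a small percentage change in X, the percentage change in Y is approximately 3.00 times as large.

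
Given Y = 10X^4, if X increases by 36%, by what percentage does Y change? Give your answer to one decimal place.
242.1%

For Y = 10X^4:
If X → X(1 + 0.36)
Then Y → Y · (1 + 0.36)^4
     ≈ Y · 3.4210

Percentage change = ((1 + 0.36)^4 − 1) × 100% ≈ 242.1%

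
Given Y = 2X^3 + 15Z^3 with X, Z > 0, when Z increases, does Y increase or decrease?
Y increases

Taking the partial derivative:
∂Y/∂Z = 45Z^2

∂Y/∂Z = 45Z^2 > 0 (assuming positive values)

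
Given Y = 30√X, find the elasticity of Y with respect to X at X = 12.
Elasticity = 1/2

Elasticity = (dY/dX) · (X/Y)

dY/dX = 15/√X
At X = 12: dY/dX = 5·√3/2, Y = 60·√3

Elasticity = (5·√3/2) · (12 / (60·√3)) = 1/2

Interpretation: for a small percentage change in X, the percentage change in Y is approximately 0.50 times as large.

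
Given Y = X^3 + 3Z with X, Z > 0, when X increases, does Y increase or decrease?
Y increases

Taking the partial derivative:
∂Y/∂X = 3X^2

∂Y/∂X = 3X^2 > 0 (assuming positive values)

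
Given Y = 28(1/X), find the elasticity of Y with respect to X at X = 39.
Elasticity = -1

Elasticity = (dY/dX) · (X/Y)

dY/dX = -28/X²
At X = 39: dY/dX = -28/1521, Y = 28/39

Elasticity = (-28/1521) · (39 / (28/39)) = -1

Interpretation: for a small percentage change in X, the percentage change in Y is approximately -1.00 times as large.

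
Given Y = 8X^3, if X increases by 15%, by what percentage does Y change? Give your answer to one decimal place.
52.1%

For Y = 8X^3:
If X → X(1 + 0.15)
Then Y → Y · (1 + 0.15)^3
     ≈ Y · 1.5209

Percentage change = ((1 + 0.15)^3 − 1) × 100% ≈ 52.1%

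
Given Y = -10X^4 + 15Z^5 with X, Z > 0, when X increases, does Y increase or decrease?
Y decreases

Taking the partial derivative:
∂Y/∂X = -40X^3

∂Y/∂X = -40X^3 < 0 (assuming positive values)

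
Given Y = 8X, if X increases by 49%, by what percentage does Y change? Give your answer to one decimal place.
49.0%

For Y = 8X:
If X → X(1 + 0.49)
Then Y → Y · (1 + 0.49)^1
     = Y · 1.4900

Percentage change = ((1 + 0.49)^1 − 1) × 100% = 49.0%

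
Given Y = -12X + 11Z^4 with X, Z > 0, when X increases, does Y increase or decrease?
Y decreases

Taking the partial derivative:
∂Y/∂X = -12

∂Y/∂X = -12 < 0 (assuming positive values)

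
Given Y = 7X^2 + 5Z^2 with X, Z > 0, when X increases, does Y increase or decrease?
Y increases

Taking the partial derivative:
∂Y/∂X = 14X

∂Y/∂X = 14X > 0 (assuming positive values)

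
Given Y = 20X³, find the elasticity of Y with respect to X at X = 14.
Elasticity = 3

Elasticity = (dY/dX) · (X/Y)

dY/dX = 60·X²
At X = 14: dY/dX = 11760, Y = 54880

Elasticity = 11760 · (14 / 54880) = 3

Interpretation: for a small percentage change in X, the percentage change in Y is approximately 3.00 times as large.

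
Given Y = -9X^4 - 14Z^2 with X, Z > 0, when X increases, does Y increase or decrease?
Y decreases

Taking the partial derivative:
∂Y/∂X = -36X^3

∂Y/∂X = -36X^3 < 0 (assuming positive values)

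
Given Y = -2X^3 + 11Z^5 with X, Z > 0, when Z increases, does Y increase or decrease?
Y increases

Taking the partial derivative:
∂Y/∂Z = 55Z^4

∂Y/∂Z = 55Z^4 > 0 (assuming positive values)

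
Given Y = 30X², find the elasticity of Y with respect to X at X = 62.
Elasticity = 2

Elasticity = (dY/dX) · (X/Y)

dY/dX = 60·X
At X = 62: dY/dX = 3720, Y = 115320

Elasticity = 3720 · (62 / 115320) = 2

Interpretation: for a small percentage change in X, the percentage change in Y is approximately 2.00 times as large.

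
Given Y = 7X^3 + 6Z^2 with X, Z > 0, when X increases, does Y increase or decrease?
Y increases

Taking the partial derivative:
∂Y/∂X = 21X^2

∂Y/∂X = 21X^2 > 0 (assuming positive values)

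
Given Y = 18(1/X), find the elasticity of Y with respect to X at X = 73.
Elasticity = -1

Elasticity = (dY/dX) · (X/Y)

dY/dX = -18/X²
At X = 73: dY/dX = -18/5329, Y = 18/73

Elasticity = (-18/5329) · (73 / (18/73)) = -1

Interpretation: for a small percentage change in X, the percentage change in Y is approximately -1.00 times as large.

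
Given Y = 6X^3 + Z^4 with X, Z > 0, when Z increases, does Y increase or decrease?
Y increases

Taking the partial derivative:
∂Y/∂Z = 4Z^3

∂Y/∂Z = 4Z^3 > 0 (assuming positive values)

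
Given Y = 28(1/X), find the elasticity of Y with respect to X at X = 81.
Elasticity = -1

Elasticity = (dY/dX) · (X/Y)

dY/dX = -28/X²
At X = 81: dY/dX = -28/6561, Y = 28/81

Elasticity = (-28/6561) · (81 / (28/81)) = -1

Interpretation: for a small percentage change in X, the percentage change in Y is approximately -1.00 times as large.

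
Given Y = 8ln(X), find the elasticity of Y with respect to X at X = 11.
Elasticity = 1/ln(11) ≈ 0.4170

Elasticity = (dY/dX) · (X/Y)

dY/dX = 8/X
At X = 11: dY/dX = 8/11, Y = 8·ln(11)

Elasticity = (8/11) · (11 / (8·ln(11))) = 1/ln(11) ≈ 0.4170

Interpretation: for a small percentage change in X, the percentage change in Y is approximately 0.42 times as large.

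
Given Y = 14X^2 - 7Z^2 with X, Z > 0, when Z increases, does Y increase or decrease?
Y decreases

Taking the partial derivative:
∂Y/∂Z = -14Z

∂Y/∂Z = -14Z < 0 (assuming positive values)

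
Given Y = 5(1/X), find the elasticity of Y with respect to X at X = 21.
Elasticity = -1

Elasticity = (dY/dX) · (X/Y)

dY/dX = -5/X²
At X = 21: dY/dX = -5/441, Y = 5/21

Elasticity = (-5/441) · (21 / (5/21)) = -1

Interpretation: for a small percentage change in X, the percentage change in Y is approximately -1.00 times as large.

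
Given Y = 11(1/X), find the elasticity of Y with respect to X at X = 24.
Elasticity = -1

Elasticity = (dY/dX) · (X/Y)

dY/dX = -11/X²
At X = 24: dY/dX = -11/576, Y = 11/24

Elasticity = (-11/576) · (24 / (11/24)) = -1

Interpretation: for a small percentage change in X, the percentage change in Y is approximately -1.00 times as large.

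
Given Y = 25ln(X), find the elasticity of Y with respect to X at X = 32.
Elasticity = 1/ln(32) ≈ 0.2885

Elasticity = (dY/dX) · (X/Y)

dY/dX = 25/X
At X = 32: dY/dX = 25/32, Y = 25·ln(32)

Elasticity = (25/32) · (32 / (25·ln(32))) = 1/ln(32) ≈ 0.2885

Interpretation: for a small percentage change in X, the percentage change in Y is approximately 0.29 times as large.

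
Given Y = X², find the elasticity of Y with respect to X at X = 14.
Elasticity = 2

Elasticity = (dY/dX) · (X/Y)

dY/dX = 2·X
At X = 14: dY/dX = 28, Y = 196

Elasticity = 28 · (14 / 196) = 2

Interpretation: for a small percentage change in X, the percentage change in Y is approximately 2.00 times as large.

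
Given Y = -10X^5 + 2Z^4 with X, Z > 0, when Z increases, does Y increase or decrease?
Y increases

Taking the partial derivative:
∂Y/∂Z = 8Z^3

∂Y/∂Z = 8Z^3 > 0 (assuming positive values)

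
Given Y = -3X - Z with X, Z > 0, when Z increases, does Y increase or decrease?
Y decreases

Taking the partial derivative:
∂Y/∂Z = -1

∂Y/∂Z = -1 < 0 (assuming positive values)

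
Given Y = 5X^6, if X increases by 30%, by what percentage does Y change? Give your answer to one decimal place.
382.7%

For Y = 5X^6:
If X → X(1 + 0.3)
Then Y → Y · (1 + 0.3)^6
     ≈ Y · 4.8268

Percentage change = ((1 + 0.3)^6 − 1) × 100% ≈ 382.7%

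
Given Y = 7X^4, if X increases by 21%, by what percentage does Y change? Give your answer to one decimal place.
114.4%

For Y = 7X^4:
If X → X(1 + 0.21)
Then Y → Y · (1 + 0.21)^4
     ≈ Y · 2.1436

Percentage change = ((1 + 0.21)^4 − 1) × 100% ≈ 114.4%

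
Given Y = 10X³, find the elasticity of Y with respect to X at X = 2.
Elasticity = 3

Elasticity = (dY/dX) · (X/Y)

dY/dX = 30·X²
At X = 2: dY/dX = 120, Y = 80

Elasticity = 120 · (2 / 80) = 3

Interpretation: for a small percentage change in X, the percentage change in Y is approximately 3.00 times as large.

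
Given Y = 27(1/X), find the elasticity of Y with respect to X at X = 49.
Elasticity = -1

Elasticity = (dY/dX) · (X/Y)

dY/dX = -27/X²
At X = 49: dY/dX = -27/2401, Y = 27/49

Elasticity = (-27/2401) · (49 / (27/49)) = -1

Interpretation: for a small percentage change in X, the percentage change in Y is approximately -1.00 times as large.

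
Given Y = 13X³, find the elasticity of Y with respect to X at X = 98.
Elasticity = 3

Elasticity = (dY/dX) · (X/Y)

dY/dX = 39·X²
At X = 98: dY/dX = 374556, Y = 12235496

Elasticity = 374556 · (98 / 12235496) = 3

Interpretation: for a small percentage change in X, the percentage change in Y is approximately 3.00 times as large.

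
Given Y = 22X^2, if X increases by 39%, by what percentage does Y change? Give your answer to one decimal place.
93.2%

For Y = 22X^2:
If X → X(1 + 0.39)
Then Y → Y · (1 + 0.39)^2
     = Y · 1.9321

Percentage change = ((1 + 0.39)^2 − 1) × 100% ≈ 93.2%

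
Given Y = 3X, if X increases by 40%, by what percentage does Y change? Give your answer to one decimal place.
40.0%

For Y = 3X:
If X → X(1 + 0.4)
Then Y → Y · (1 + 0.4)^1
     = Y · 1.4000

Percentage change = ((1 + 0.4)^1 − 1) × 100% = 40.0%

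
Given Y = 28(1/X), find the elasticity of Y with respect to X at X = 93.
Elasticity = -1

Elasticity = (dY/dX) · (X/Y)

dY/dX = -28/X²
At X = 93: dY/dX = -28/8649, Y = 28/93

Elasticity = (-28/8649) · (93 / (28/93)) = -1

Interpretation: for a small percentage change in X, the percentage change in Y is approximately -1.00 times as large.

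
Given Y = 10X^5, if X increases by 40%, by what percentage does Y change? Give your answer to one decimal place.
437.8%

For Y = 10X^5:
If X → X(1 + 0.4)
Then Y → Y · (1 + 0.4)^5
     ≈ Y · 5.3782

Percentage change = ((1 + 0.4)^5 − 1) × 100% ≈ 437.8%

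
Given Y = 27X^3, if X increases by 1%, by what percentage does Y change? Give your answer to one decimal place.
3.0%

For Y = 27X^3:
If X → X(1 + 0.01)
Then Y → Y · (1 + 0.01)^3
     ≈ Y · 1.0303

Percentage change = ((1 + 0.01)^3 − 1) × 100% ≈ 3.0%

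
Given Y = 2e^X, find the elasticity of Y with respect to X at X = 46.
Elasticity = 46

Elasticity = (dY/dX) · (X/Y)

dY/dX = 2·e^X
At X = 46: dY/dX = 2·e^46, Y = 2·e^46

Elasticity = (2·e^46) · (46 / (2·e^46)) = 46

Interpretation: for a small percentage change in X, the percentage change in Y is approximately 46.00 times as large.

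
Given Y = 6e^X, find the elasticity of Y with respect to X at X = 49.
Elasticity = 49

Elasticity = (dY/dX) · (X/Y)

dY/dX = 6·e^X
At X = 49: dY/dX = 6·e^49, Y = 6·e^49

Elasticity = (6·e^49) · (49 / (6·e^49)) = 49

Interpretation: for a small percentage change in X, the percentage change in Y is approximately 49.00 times as large.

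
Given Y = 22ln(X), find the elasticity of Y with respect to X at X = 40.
Elasticity = 1/ln(40) ≈ 0.2711

Elasticity = (dY/dX) · (X/Y)

dY/dX = 22/X
At X = 40: dY/dX = 11/20, Y = 22·ln(40)

Elasticity = (11/20) · (40 / (22·ln(40))) = 1/ln(40) ≈ 0.2711

Interpretation: for a small percentage change in X, the percentage change in Y is approximately 0.27 times as large.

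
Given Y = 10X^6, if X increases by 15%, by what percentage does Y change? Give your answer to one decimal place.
131.3%

For Y = 10X^6:
If X → X(1 + 0.15)
Then Y → Y · (1 + 0.15)^6
     ≈ Y · 2.3131

Percentage change = ((1 + 0.15)^6 − 1) × 100% ≈ 131.3%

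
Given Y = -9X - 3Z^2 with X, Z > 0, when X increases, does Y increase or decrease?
Y decreases

Taking the partial derivative:
∂Y/∂X = -9

∂Y/∂X = -9 < 0 (assuming positive values)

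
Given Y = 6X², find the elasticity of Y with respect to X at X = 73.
Elasticity = 2

Elasticity = (dY/dX) · (X/Y)

dY/dX = 12·X
At X = 73: dY/dX = 876, Y = 31974

Elasticity = 876 · (73 / 31974) = 2

Interpretation: for a small percentage change in X, the percentage change in Y is approximately 2.00 times as large.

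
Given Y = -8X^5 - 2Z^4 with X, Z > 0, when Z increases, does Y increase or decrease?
Y decreases

Taking the partial derivative:
∂Y/∂Z = -8Z^3

∂Y/∂Z = -8Z^3 < 0 (assuming positive values)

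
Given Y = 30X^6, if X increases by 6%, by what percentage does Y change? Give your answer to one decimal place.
41.9%

For Y = 30X^6:
If X → X(1 + 0.06)
Then Y → Y · (1 + 0.06)^6
     ≈ Y · 1.4185

Percentage change = ((1 + 0.06)^6 − 1) × 100% ≈ 41.9%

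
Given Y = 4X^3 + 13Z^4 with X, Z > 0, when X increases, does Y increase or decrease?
Y increases

Taking the partial derivative:
∂Y/∂X = 12X^2

∂Y/∂X = 12X^2 > 0 (assuming positive values)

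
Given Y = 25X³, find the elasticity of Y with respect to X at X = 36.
Elasticity = 3

Elasticity = (dY/dX) · (X/Y)

dY/dX = 75·X²
At X = 36: dY/dX = 97200, Y = 1166400

Elasticity = 97200 · (36 / 1166400) = 3

Interpretation: for a small percentage change in X, the percentage change in Y is approximately 3.00 times as large.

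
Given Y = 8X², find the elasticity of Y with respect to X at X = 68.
Elasticity = 2

Elasticity = (dY/dX) · (X/Y)

dY/dX = 16·X
At X = 68: dY/dX = 1088, Y = 36992

Elasticity = 1088 · (68 / 36992) = 2

Interpretation: for a small percentage change in X, the percentage change in Y is approximately 2.00 times as large.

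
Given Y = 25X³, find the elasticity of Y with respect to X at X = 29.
Elasticity = 3

Elasticity = (dY/dX) · (X/Y)

dY/dX = 75·X²
At X = 29: dY/dX = 63075, Y = 609725

Elasticity = 63075 · (29 / 609725) = 3

Interpretation: for a small percentage change in X, the percentage change in Y is approximately 3.00 times as large.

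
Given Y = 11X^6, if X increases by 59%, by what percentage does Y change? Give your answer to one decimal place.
1515.8%

For Y = 11X^6:
If X → X(1 + 0.59)
Then Y → Y · (1 + 0.59)^6
     ≈ Y · 16.1578

Percentage change = ((1 + 0.59)^6 − 1) × 100% ≈ 1515.8%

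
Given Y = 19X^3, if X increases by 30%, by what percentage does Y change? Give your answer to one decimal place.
119.7%

For Y = 19X^3:
If X → X(1 + 0.3)
Then Y → Y · (1 + 0.3)^3
     = Y · 2.1970

Percentage change = ((1 + 0.3)^3 − 1) × 100% = 119.7%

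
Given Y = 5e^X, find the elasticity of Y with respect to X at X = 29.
Elasticity = 29

Elasticity = (dY/dX) · (X/Y)

dY/dX = 5·e^X
At X = 29: dY/dX = 5·e^29, Y = 5·e^29

Elasticity = (5·e^29) · (29 / (5·e^29)) = 29

Interpretation: for a small percentage change in X, the percentage change in Y is approximately 29.00 times as large.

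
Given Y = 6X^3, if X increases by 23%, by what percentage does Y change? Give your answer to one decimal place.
86.1%

For Y = 6X^3:
If X → X(1 + 0.23)
Then Y → Y · (1 + 0.23)^3
     ≈ Y · 1.8609

Percentage change = ((1 + 0.23)^3 − 1) × 100% ≈ 86.1%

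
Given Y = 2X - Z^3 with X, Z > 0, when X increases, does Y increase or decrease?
Y increases

Taking the partial derivative:
∂Y/∂X = 2

∂Y/∂X = 2 > 0 (assuming positive values)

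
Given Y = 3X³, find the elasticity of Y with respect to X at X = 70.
Elasticity = 3

Elasticity = (dY/dX) · (X/Y)

dY/dX = 9·X²
At X = 70: dY/dX = 44100, Y = 1029000

Elasticity = 44100 · (70 / 1029000) = 3

Interpretation: for a small percentage change in X, the percentage change in Y is approximately 3.00 times as large.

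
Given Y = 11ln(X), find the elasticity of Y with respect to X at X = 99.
Elasticity = 1/ln(99) ≈ 0.2176

Elasticity = (dY/dX) · (X/Y)

dY/dX = 11/X
At X = 99: dY/dX = 1/9, Y = 11·ln(99)

Elasticity = (1/9) · (99 / (11·ln(99))) = 1/ln(99) ≈ 0.2176

Interpretation: for a small percentage change in X, the percentage change in Y is approximately 0.22 times as large.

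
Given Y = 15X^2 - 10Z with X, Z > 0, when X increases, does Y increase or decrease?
Y increases

Taking the partial derivative:
∂Y/∂X = 30X

∂Y/∂X = 30X > 0 (assuming positive values)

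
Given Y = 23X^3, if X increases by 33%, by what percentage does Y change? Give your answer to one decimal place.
135.3%

For Y = 23X^3:
If X → X(1 + 0.33)
Then Y → Y · (1 + 0.33)^3
     ≈ Y · 2.3526

Percentage change = ((1 + 0.33)^3 − 1) × 100% ≈ 135.3%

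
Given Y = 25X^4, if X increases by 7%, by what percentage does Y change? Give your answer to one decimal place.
31.1%

For Y = 25X^4:
If X → X(1 + 0.07)
Then Y → Y · (1 + 0.07)^4
     ≈ Y · 1.3108

Percentage change = ((1 + 0.07)^4 − 1) × 100% ≈ 31.1%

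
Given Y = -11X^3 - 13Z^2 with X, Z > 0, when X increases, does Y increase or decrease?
Y decreases

Taking the partial derivative:
∂Y/∂X = -33X^2

∂Y/∂X = -33X^2 < 0 (assuming positive values)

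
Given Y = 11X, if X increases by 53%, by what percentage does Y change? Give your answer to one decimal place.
53.0%

For Y = 11X:
If X → X(1 + 0.53)
Then Y → Y · (1 + 0.53)^1
     = Y · 1.5300

Percentage change = ((1 + 0.53)^1 − 1) × 100% = 53.0%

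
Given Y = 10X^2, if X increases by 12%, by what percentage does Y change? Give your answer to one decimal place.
25.4%

For Y = 10X^2:
If X → X(1 + 0.12)
Then Y → Y · (1 + 0.12)^2
     = Y · 1.2544

Percentage change = ((1 + 0.12)^2 − 1) × 100% ≈ 25.4%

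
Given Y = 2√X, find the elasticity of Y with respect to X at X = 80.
Elasticity = 1/2

Elasticity = (dY/dX) · (X/Y)

dY/dX = 1/√X
At X = 80: dY/dX = √5/20, Y = 8·√5

Elasticity = (√5/20) · (80 / (8·√5)) = 1/2

Interpretation: for a small percentage change in X, the percentage change in Y is approximately 0.50 times as large.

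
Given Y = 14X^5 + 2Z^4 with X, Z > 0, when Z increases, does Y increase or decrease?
Y increases

Taking the partial derivative:
∂Y/∂Z = 8Z^3

∂Y/∂Z = 8Z^3 > 0 (assuming positive values)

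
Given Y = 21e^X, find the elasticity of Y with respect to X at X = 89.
Elasticity = 89

Elasticity = (dY/dX) · (X/Y)

dY/dX = 21·e^X
At X = 89: dY/dX = 21·e^89, Y = 21·e^89

Elasticity = (21·e^89) · (89 / (21·e^89)) = 89

Interpretation: for a small percentage change in X, the percentage change in Y is approximately 89.00 times as large.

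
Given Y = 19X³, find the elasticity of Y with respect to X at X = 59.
Elasticity = 3

Elasticity = (dY/dX) · (X/Y)

dY/dX = 57·X²
At X = 59: dY/dX = 198417, Y = 3902201

Elasticity = 198417 · (59 / 3902201) = 3

Interpretation: for a small percentage change in X, the percentage change in Y is approximately 3.00 times as large.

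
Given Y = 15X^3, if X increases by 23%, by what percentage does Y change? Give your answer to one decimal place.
86.1%

For Y = 15X^3:
If X → X(1 + 0.23)
Then Y → Y · (1 + 0.23)^3
     ≈ Y · 1.8609

Percentage change = ((1 + 0.23)^3 − 1) × 100% ≈ 86.1%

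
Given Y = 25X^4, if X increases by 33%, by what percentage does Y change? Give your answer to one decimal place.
212.9%

For Y = 25X^4:
If X → X(1 + 0.33)
Then Y → Y · (1 + 0.33)^4
     ≈ Y · 3.1290

Percentage change = ((1 + 0.33)^4 − 1) × 100% ≈ 212.9%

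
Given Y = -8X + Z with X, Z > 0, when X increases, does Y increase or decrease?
Y decreases

Taking the partial derivative:
∂Y/∂X = -8

∂Y/∂X = -8 < 0 (assuming positive values)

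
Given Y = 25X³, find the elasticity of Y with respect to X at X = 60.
Elasticity = 3

Elasticity = (dY/dX) · (X/Y)

dY/dX = 75·X²
At X = 60: dY/dX = 270000, Y = 5400000

Elasticity = 270000 · (60 / 5400000) = 3

Interpretation: for a small percentage change in X, the percentage change in Y is approximately 3.00 times as large.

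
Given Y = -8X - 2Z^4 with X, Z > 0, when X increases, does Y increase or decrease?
Y decreases

Taking the partial derivative:
∂Y/∂X = -8

∂Y/∂X = -8 < 0 (assuming positive values)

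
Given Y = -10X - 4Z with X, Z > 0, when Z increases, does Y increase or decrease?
Y decreases

Taking the partial derivative:
∂Y/∂Z = -4

∂Y/∂Z = -4 < 0 (assuming positive values)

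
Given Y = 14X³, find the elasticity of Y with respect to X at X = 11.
Elasticity = 3

Elasticity = (dY/dX) · (X/Y)

dY/dX = 42·X²
At X = 11: dY/dX = 5082, Y = 18634

Elasticity = 5082 · (11 / 18634) = 3

Interpretation: for a small percentage change in X, the percentage change in Y is approximately 3.00 times as large.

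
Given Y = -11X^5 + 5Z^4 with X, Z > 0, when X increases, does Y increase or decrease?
Y decreases

Taking the partial derivative:
∂Y/∂X = -55X^4

∂Y/∂X = -55X^4 < 0 (assuming positive values)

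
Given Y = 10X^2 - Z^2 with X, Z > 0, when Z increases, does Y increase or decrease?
Y decreases

Taking the partial derivative:
∂Y/∂Z = -2Z

∂Y/∂Z = -2Z < 0 (assuming positive values)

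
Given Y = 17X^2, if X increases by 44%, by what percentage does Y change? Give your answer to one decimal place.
107.4%

For Y = 17X^2:
If X → X(1 + 0.44)
Then Y → Y · (1 + 0.44)^2
     = Y · 2.0736

Percentage change = ((1 + 0.44)^2 − 1) × 100% ≈ 107.4%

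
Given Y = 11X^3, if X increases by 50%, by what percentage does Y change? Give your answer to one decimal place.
237.5%

For Y = 11X^3:
If X → X(1 + 0.5)
Then Y → Y · (1 + 0.5)^3
     = Y · 3.3750

Percentage change = ((1 + 0.5)^3 − 1) × 100% = 237.5%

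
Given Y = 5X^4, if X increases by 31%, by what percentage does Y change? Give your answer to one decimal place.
194.5%

For Y = 5X^4:
If X → X(1 + 0.31)
Then Y → Y · (1 + 0.31)^4
     ≈ Y · 2.9450

Percentage change = ((1 + 0.31)^4 − 1) × 100% ≈ 194.5%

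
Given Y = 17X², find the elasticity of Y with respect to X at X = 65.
Elasticity = 2

Elasticity = (dY/dX) · (X/Y)

dY/dX = 34·X
At X = 65: dY/dX = 2210, Y = 71825

Elasticity = 2210 · (65 / 71825) = 2

Interpretation: for a small percentage change in X, the percentage change in Y is approximately 2.00 times as large.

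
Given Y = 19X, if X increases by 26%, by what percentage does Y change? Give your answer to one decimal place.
26.0%

For Y = 19X:
If X → X(1 + 0.26)
Then Y → Y · (1 + 0.26)^1
     = Y · 1.2600

Percentage change = ((1 + 0.26)^1 − 1) × 100% = 26.0%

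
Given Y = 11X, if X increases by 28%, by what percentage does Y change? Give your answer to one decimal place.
28.0%

For Y = 11X:
If X → X(1 + 0.28)
Then Y → Y · (1 + 0.28)^1
     = Y · 1.2800

Percentage change = ((1 + 0.28)^1 − 1) × 100% = 28.0%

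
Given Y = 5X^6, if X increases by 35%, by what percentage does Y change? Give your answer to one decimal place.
505.3%

For Y = 5X^6:
If X → X(1 + 0.35)
Then Y → Y · (1 + 0.35)^6
     ≈ Y · 6.0534

Percentage change = ((1 + 0.35)^6 − 1) × 100% ≈ 505.3%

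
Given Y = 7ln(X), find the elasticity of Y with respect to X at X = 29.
Elasticity = 1/ln(29) ≈ 0.2970

Elasticity = (dY/dX) · (X/Y)

dY/dX = 7/X
At X = 29: dY/dX = 7/29, Y = 7·ln(29)

Elasticity = (7/29) · (29 / (7·ln(29))) = 1/ln(29) ≈ 0.2970

Interpretation: for a small percentage change in X, the percentage change in Y is approximately 0.30 times as large.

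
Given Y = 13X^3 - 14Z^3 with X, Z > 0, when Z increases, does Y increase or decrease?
Y decreases

Taking the partial derivative:
∂Y/∂Z = -42Z^2

∂Y/∂Z = -42Z^2 < 0 (assuming positive values)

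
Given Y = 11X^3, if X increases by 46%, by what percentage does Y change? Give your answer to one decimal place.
211.2%

For Y = 11X^3:
If X → X(1 + 0.46)
Then Y → Y · (1 + 0.46)^3
     ≈ Y · 3.1121

Percentage change = ((1 + 0.46)^3 − 1) × 100% ≈ 211.2%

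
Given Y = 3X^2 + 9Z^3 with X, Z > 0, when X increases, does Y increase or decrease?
Y increases

Taking the partial derivative:
∂Y/∂X = 6X

∂Y/∂X = 6X > 0 (assuming positive values)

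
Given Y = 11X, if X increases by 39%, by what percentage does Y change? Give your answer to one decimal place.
39.0%

For Y = 11X:
If X → X(1 + 0.39)
Then Y → Y · (1 + 0.39)^1
     = Y · 1.3900

Percentage change = ((1 + 0.39)^1 − 1) × 100% = 39.0%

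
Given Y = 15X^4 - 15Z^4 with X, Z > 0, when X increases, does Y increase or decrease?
Y increases

Taking the partial derivative:
∂Y/∂X = 60X^3

∂Y/∂X = 60X^3 > 0 (assuming positive values)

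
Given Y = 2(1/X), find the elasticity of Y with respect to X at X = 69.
Elasticity = -1

Elasticity = (dY/dX) · (X/Y)

dY/dX = -2/X²
At X = 69: dY/dX = -2/4761, Y = 2/69

Elasticity = (-2/4761) · (69 / (2/69)) = -1

Interpretation: for a small percentage change in X, the percentage change in Y is approximately -1.00 times as large.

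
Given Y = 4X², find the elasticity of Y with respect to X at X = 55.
Elasticity = 2

Elasticity = (dY/dX) · (X/Y)

dY/dX = 8·X
At X = 55: dY/dX = 440, Y = 12100

Elasticity = 440 · (55 / 12100) = 2

Interpretation: for a small percentage change in X, the percentage change in Y is approximately 2.00 times as large.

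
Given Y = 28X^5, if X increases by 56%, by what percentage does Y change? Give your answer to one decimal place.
823.9%

For Y = 28X^5:
If X → X(1 + 0.56)
Then Y → Y · (1 + 0.56)^5
     ≈ Y · 9.2390

Percentage change = ((1 + 0.56)^5 − 1) × 100% ≈ 823.9%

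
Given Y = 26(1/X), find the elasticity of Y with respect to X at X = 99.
Elasticity = -1

Elasticity = (dY/dX) · (X/Y)

dY/dX = -26/X²
At X = 99: dY/dX = -26/9801, Y = 26/99

Elasticity = (-26/9801) · (99 / (26/99)) = -1

Interpretation: for a small percentage change in X, the percentage change in Y is approximately -1.00 times as large.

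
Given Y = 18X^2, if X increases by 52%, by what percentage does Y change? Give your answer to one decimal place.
131.0%

For Y = 18X^2:
If X → X(1 + 0.52)
Then Y → Y · (1 + 0.52)^2
     = Y · 2.3104

Percentage change = ((1 + 0.52)^2 − 1) × 100% ≈ 131.0%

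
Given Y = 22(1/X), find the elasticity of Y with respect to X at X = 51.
Elasticity = -1

Elasticity = (dY/dX) · (X/Y)

dY/dX = -22/X²
At X = 51: dY/dX = -22/2601, Y = 22/51

Elasticity = (-22/2601) · (51 / (22/51)) = -1

Interpretation: for a small percentage change in X, the percentage change in Y is approximately -1.00 times as large.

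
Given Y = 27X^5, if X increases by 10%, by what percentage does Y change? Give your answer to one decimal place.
61.1%

For Y = 27X^5:
If X → X(1 + 0.1)
Then Y → Y · (1 + 0.1)^5
     ≈ Y · 1.6105

Percentage change = ((1 + 0.1)^5 − 1) × 100% ≈ 61.1%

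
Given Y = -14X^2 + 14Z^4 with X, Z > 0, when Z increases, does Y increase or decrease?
Y increases

Taking the partial derivative:
∂Y/∂Z = 56Z^3

∂Y/∂Z = 56Z^3 > 0 (assuming positive values)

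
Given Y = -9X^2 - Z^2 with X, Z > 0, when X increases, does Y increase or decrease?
Y decreases

Taking the partial derivative:
∂Y/∂X = -18X

∂Y/∂X = -18X < 0 (assuming positive values)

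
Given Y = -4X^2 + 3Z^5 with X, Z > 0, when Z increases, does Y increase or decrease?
Y increases

Taking the partial derivative:
∂Y/∂Z = 15Z^4

∂Y/∂Z = 15Z^4 > 0 (assuming positive values)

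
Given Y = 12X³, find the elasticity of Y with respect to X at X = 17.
Elasticity = 3

Elasticity = (dY/dX) · (X/Y)

dY/dX = 36·X²
At X = 17: dY/dX = 10404, Y = 58956

Elasticity = 10404 · (17 / 58956) = 3

Interpretation: for a small percentage change in X, the percentage change in Y is approximately 3.00 times as large.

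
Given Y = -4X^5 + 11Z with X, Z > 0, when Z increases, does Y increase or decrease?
Y increases

Taking the partial derivative:
∂Y/∂Z = 11

∂Y/∂Z = 11 > 0 (assuming positive values)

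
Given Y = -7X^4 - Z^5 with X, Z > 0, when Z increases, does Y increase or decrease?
Y decreases

Taking the partial derivative:
∂Y/∂Z = -5Z^4

∂Y/∂Z = -5Z^4 < 0 (assuming positive values)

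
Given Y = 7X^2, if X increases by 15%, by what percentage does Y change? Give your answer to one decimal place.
32.3%

For Y = 7X^2:
If X → X(1 + 0.15)
Then Y → Y · (1 + 0.15)^2
     = Y · 1.3225

Percentage change = ((1 + 0.15)^2 − 1) × 100% ≈ 32.3%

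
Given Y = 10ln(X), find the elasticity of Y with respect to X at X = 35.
Elasticity = 1/ln(35) ≈ 0.2813

Elasticity = (dY/dX) · (X/Y)

dY/dX = 10/X
At X = 35: dY/dX = 2/7, Y = 10·ln(35)

Elasticity = (2/7) · (35 / (10·ln(35))) = 1/ln(35) ≈ 0.2813

Interpretation: for a small percentage change in X, the percentage change in Y is approximately 0.28 times as large.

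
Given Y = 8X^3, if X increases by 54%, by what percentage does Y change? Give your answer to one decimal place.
265.2%

For Y = 8X^3:
If X → X(1 + 0.54)
Then Y → Y · (1 + 0.54)^3
     ≈ Y · 3.6523

Percentage change = ((1 + 0.54)^3 − 1) × 100% ≈ 265.2%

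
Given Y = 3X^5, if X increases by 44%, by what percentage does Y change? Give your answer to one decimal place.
519.2%

For Y = 3X^5:
If X → X(1 + 0.44)
Then Y → Y · (1 + 0.44)^5
     ≈ Y · 6.1917

Percentage change = ((1 + 0.44)^5 − 1) × 100% ≈ 519.2%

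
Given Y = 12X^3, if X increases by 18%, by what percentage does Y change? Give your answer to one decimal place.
64.3%

For Y = 12X^3:
If X → X(1 + 0.18)
Then Y → Y · (1 + 0.18)^3
     ≈ Y · 1.6430

Percentage change = ((1 + 0.18)^3 − 1) × 100% ≈ 64.3%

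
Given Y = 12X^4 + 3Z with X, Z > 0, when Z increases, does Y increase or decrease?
Y increases

Taking the partial derivative:
∂Y/∂Z = 3

∂Y/∂Z = 3 > 0 (assuming positive values)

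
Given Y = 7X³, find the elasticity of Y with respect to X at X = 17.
Elasticity = 3

Elasticity = (dY/dX) · (X/Y)

dY/dX = 21·X²
At X = 17: dY/dX = 6069, Y = 34391

Elasticity = 6069 · (17 / 34391) = 3

Interpretation: for a small percentage change in X, the percentage change in Y is approximately 3.00 times as large.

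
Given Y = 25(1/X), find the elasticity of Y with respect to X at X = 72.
Elasticity = -1

Elasticity = (dY/dX) · (X/Y)

dY/dX = -25/X²
At X = 72: dY/dX = -25/5184, Y = 25/72

Elasticity = (-25/5184) · (72 / (25/72)) = -1

Interpretation: for a small percentage change in X, the percentage change in Y is approximately -1.00 times as large.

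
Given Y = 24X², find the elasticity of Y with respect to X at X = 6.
Elasticity = 2

Elasticity = (dY/dX) · (X/Y)

dY/dX = 48·X
At X = 6: dY/dX = 288, Y = 864

Elasticity = 288 · (6 / 864) = 2

Interpretation: for a small percentage change in X, the percentage change in Y is approximately 2.00 times as large.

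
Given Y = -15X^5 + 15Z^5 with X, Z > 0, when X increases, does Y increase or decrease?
Y decreases

Taking the partial derivative:
∂Y/∂X = -75X^4

∂Y/∂X = -75X^4 < 0 (assuming positive values)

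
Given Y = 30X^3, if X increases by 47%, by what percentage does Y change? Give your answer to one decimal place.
217.7%

For Y = 30X^3:
If X → X(1 + 0.47)
Then Y → Y · (1 + 0.47)^3
     ≈ Y · 3.1765

Percentage change = ((1 + 0.47)^3 − 1) × 100% ≈ 217.7%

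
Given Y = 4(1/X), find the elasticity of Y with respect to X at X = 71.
Elasticity = -1

Elasticity = (dY/dX) · (X/Y)

dY/dX = -4/X²
At X = 71: dY/dX = -4/5041, Y = 4/71

Elasticity = (-4/5041) · (71 / (4/71)) = -1

Interpretation: for a small percentage change in X, the percentage change in Y is approximately -1.00 times as large.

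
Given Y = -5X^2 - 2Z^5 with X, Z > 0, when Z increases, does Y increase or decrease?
Y decreases

Taking the partial derivative:
∂Y/∂Z = -10Z^4

∂Y/∂Z = -10Z^4 < 0 (assuming positive values)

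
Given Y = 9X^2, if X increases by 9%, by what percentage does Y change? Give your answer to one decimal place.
18.8%

For Y = 9X^2:
If X → X(1 + 0.09)
Then Y → Y · (1 + 0.09)^2
     = Y · 1.1881

Percentage change = ((1 + 0.09)^2 − 1) × 100% ≈ 18.8%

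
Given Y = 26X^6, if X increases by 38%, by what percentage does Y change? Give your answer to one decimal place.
590.7%

For Y = 26X^6:
If X → X(1 + 0.38)
Then Y → Y · (1 + 0.38)^6
     ≈ Y · 6.9068

Percentage change = ((1 + 0.38)^6 − 1) × 100% ≈ 590.7%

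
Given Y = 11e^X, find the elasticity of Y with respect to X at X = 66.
Elasticity = 66

Elasticity = (dY/dX) · (X/Y)

dY/dX = 11·e^X
At X = 66: dY/dX = 11·e^66, Y = 11·e^66

Elasticity = (11·e^66) · (66 / (11·e^66)) = 66

Interpretation: for a small percentage change in X, the percentage change in Y is approximately 66.00 times as large.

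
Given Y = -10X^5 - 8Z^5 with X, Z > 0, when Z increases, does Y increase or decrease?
Y decreases

Taking the partial derivative:
∂Y/∂Z = -40Z^4

∂Y/∂Z = -40Z^4 < 0 (assuming positive values)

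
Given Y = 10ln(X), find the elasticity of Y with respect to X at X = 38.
Elasticity = 1/ln(38) ≈ 0.2749

Elasticity = (dY/dX) · (X/Y)

dY/dX = 10/X
At X = 38: dY/dX = 5/19, Y = 10·ln(38)

Elasticity = (5/19) · (38 / (10·ln(38))) = 1/ln(38) ≈ 0.2749

Interpretation: for a small percentage change in X, the percentage change in Y is approximately 0.27 times as large.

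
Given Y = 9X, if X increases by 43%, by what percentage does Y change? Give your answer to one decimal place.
43.0%

For Y = 9X:
If X → X(1 + 0.43)
Then Y → Y · (1 + 0.43)^1
     = Y · 1.4300

Percentage change = ((1 + 0.43)^1 − 1) × 100% = 43.0%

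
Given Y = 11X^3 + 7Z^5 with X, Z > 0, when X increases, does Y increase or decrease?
Y increases

Taking the partial derivative:
∂Y/∂X = 33X^2

∂Y/∂X = 33X^2 > 0 (assuming positive values)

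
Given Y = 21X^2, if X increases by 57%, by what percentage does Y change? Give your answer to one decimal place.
146.5%

For Y = 21X^2:
If X → X(1 + 0.57)
Then Y → Y · (1 + 0.57)^2
     = Y · 2.4649

Percentage change = ((1 + 0.57)^2 − 1) × 100% ≈ 146.5%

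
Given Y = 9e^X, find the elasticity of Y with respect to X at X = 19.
Elasticity = 19

Elasticity = (dY/dX) · (X/Y)

dY/dX = 9·e^X
At X = 19: dY/dX = 9·e^19, Y = 9·e^19

Elasticity = (9·e^19) · (19 / (9·e^19)) = 19

Interpretation: for a small percentage change in X, the percentage change in Y is approximately 19.00 times as large.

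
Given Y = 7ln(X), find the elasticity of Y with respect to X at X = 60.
Elasticity = 1/ln(60) ≈ 0.2442

Elasticity = (dY/dX) · (X/Y)

dY/dX = 7/X
At X = 60: dY/dX = 7/60, Y = 7·ln(60)

Elasticity = (7/60) · (60 / (7·ln(60))) = 1/ln(60) ≈ 0.2442

Interpretation: for a small percentage change in X, the percentage change in Y is approximately 0.24 times as large.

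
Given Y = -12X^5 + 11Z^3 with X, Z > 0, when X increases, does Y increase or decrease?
Y decreases

Taking the partial derivative:
∂Y/∂X = -60X^4

∂Y/∂X = -60X^4 < 0 (assuming positive values)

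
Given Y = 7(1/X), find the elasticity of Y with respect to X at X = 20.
Elasticity = -1

Elasticity = (dY/dX) · (X/Y)

dY/dX = -7/X²
At X = 20: dY/dX = -7/400, Y = 7/20

Elasticity = (-7/400) · (20 / (7/20)) = -1

Interpretation: for a small percentage change in X, the percentage change in Y is approximately -1.00 times as large.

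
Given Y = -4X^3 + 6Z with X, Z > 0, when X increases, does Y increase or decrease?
Y decreases

Taking the partial derivative:
∂Y/∂X = -12X^2

∂Y/∂X = -12X^2 < 0 (assuming positive values)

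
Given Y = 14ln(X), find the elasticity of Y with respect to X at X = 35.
Elasticity = 1/ln(35) ≈ 0.2813

Elasticity = (dY/dX) · (X/Y)

dY/dX = 14/X
At X = 35: dY/dX = 2/5, Y = 14·ln(35)

Elasticity = (2/5) · (35 / (14·ln(35))) = 1/ln(35) ≈ 0.2813

Interpretation: for a small percentage change in X, the percentage change in Y is approximately 0.28 times as large.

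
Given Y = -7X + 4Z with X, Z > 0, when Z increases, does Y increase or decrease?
Y increases

Taking the partial derivative:
∂Y/∂Z = 4

∂Y/∂Z = 4 > 0 (assuming positive values)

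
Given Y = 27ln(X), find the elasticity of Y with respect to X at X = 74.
Elasticity = 1/ln(74) ≈ 0.2323

Elasticity = (dY/dX) · (X/Y)

dY/dX = 27/X
At X = 74: dY/dX = 27/74, Y = 27·ln(74)

Elasticity = (27/74) · (74 / (27·ln(74))) = 1/ln(74) ≈ 0.2323

Interpretation: for a small percentage change in X, the percentage change in Y is approximately 0.23 times as large.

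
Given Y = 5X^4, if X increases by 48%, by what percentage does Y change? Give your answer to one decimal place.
379.8%

For Y = 5X^4:
If X → X(1 + 0.48)
Then Y → Y · (1 + 0.48)^4
     ≈ Y · 4.7979

Percentage change = ((1 + 0.48)^4 − 1) × 100% ≈ 379.8%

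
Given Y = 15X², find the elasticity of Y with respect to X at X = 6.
Elasticity = 2

Elasticity = (dY/dX) · (X/Y)

dY/dX = 30·X
At X = 6: dY/dX = 180, Y = 540

Elasticity = 180 · (6 / 540) = 2

Interpretation: for a small percentage change in X, the percentage change in Y is approximately 2.00 times as large.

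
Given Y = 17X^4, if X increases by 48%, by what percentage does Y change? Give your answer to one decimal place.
379.8%

For Y = 17X^4:
If X → X(1 + 0.48)
Then Y → Y · (1 + 0.48)^4
     ≈ Y · 4.7979

Percentage change = ((1 + 0.48)^4 − 1) × 100% ≈ 379.8%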